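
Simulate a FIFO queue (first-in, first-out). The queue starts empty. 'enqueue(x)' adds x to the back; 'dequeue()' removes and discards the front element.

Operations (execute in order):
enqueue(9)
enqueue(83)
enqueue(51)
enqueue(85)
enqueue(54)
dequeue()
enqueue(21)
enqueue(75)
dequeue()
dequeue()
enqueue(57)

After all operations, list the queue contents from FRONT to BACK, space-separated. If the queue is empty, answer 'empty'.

enqueue(9): [9]
enqueue(83): [9, 83]
enqueue(51): [9, 83, 51]
enqueue(85): [9, 83, 51, 85]
enqueue(54): [9, 83, 51, 85, 54]
dequeue(): [83, 51, 85, 54]
enqueue(21): [83, 51, 85, 54, 21]
enqueue(75): [83, 51, 85, 54, 21, 75]
dequeue(): [51, 85, 54, 21, 75]
dequeue(): [85, 54, 21, 75]
enqueue(57): [85, 54, 21, 75, 57]

Answer: 85 54 21 75 57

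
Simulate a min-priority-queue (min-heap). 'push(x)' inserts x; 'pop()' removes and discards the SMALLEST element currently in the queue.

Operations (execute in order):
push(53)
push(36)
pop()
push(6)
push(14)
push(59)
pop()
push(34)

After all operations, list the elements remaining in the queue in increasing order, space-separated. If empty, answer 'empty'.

push(53): heap contents = [53]
push(36): heap contents = [36, 53]
pop() → 36: heap contents = [53]
push(6): heap contents = [6, 53]
push(14): heap contents = [6, 14, 53]
push(59): heap contents = [6, 14, 53, 59]
pop() → 6: heap contents = [14, 53, 59]
push(34): heap contents = [14, 34, 53, 59]

Answer: 14 34 53 59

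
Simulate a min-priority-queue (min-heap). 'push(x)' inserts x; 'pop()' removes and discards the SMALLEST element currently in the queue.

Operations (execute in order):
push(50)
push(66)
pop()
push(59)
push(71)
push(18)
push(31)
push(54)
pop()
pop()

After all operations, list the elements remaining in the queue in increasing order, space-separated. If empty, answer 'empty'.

Answer: 54 59 66 71

Derivation:
push(50): heap contents = [50]
push(66): heap contents = [50, 66]
pop() → 50: heap contents = [66]
push(59): heap contents = [59, 66]
push(71): heap contents = [59, 66, 71]
push(18): heap contents = [18, 59, 66, 71]
push(31): heap contents = [18, 31, 59, 66, 71]
push(54): heap contents = [18, 31, 54, 59, 66, 71]
pop() → 18: heap contents = [31, 54, 59, 66, 71]
pop() → 31: heap contents = [54, 59, 66, 71]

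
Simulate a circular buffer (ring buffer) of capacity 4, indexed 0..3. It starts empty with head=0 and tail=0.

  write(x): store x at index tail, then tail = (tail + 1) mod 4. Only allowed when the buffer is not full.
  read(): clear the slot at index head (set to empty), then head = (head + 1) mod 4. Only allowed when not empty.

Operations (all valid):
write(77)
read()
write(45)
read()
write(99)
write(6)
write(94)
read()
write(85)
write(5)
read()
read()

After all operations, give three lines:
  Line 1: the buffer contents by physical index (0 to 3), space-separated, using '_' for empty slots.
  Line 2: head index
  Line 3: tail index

Answer: _ 85 5 _
1
3

Derivation:
write(77): buf=[77 _ _ _], head=0, tail=1, size=1
read(): buf=[_ _ _ _], head=1, tail=1, size=0
write(45): buf=[_ 45 _ _], head=1, tail=2, size=1
read(): buf=[_ _ _ _], head=2, tail=2, size=0
write(99): buf=[_ _ 99 _], head=2, tail=3, size=1
write(6): buf=[_ _ 99 6], head=2, tail=0, size=2
write(94): buf=[94 _ 99 6], head=2, tail=1, size=3
read(): buf=[94 _ _ 6], head=3, tail=1, size=2
write(85): buf=[94 85 _ 6], head=3, tail=2, size=3
write(5): buf=[94 85 5 6], head=3, tail=3, size=4
read(): buf=[94 85 5 _], head=0, tail=3, size=3
read(): buf=[_ 85 5 _], head=1, tail=3, size=2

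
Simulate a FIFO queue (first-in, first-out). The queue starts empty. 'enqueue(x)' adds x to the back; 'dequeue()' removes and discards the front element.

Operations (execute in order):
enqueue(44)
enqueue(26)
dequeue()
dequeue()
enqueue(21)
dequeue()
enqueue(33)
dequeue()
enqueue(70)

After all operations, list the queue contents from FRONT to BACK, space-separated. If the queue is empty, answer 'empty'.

Answer: 70

Derivation:
enqueue(44): [44]
enqueue(26): [44, 26]
dequeue(): [26]
dequeue(): []
enqueue(21): [21]
dequeue(): []
enqueue(33): [33]
dequeue(): []
enqueue(70): [70]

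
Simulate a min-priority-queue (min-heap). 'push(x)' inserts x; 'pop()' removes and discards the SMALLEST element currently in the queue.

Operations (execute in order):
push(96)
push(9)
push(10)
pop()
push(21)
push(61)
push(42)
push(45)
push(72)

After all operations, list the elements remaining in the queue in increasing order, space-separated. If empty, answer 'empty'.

Answer: 10 21 42 45 61 72 96

Derivation:
push(96): heap contents = [96]
push(9): heap contents = [9, 96]
push(10): heap contents = [9, 10, 96]
pop() → 9: heap contents = [10, 96]
push(21): heap contents = [10, 21, 96]
push(61): heap contents = [10, 21, 61, 96]
push(42): heap contents = [10, 21, 42, 61, 96]
push(45): heap contents = [10, 21, 42, 45, 61, 96]
push(72): heap contents = [10, 21, 42, 45, 61, 72, 96]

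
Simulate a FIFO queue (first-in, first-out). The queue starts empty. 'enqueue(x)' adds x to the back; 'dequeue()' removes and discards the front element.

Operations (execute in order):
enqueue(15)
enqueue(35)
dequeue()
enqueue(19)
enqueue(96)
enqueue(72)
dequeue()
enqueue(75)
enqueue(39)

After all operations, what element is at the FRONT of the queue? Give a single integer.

enqueue(15): queue = [15]
enqueue(35): queue = [15, 35]
dequeue(): queue = [35]
enqueue(19): queue = [35, 19]
enqueue(96): queue = [35, 19, 96]
enqueue(72): queue = [35, 19, 96, 72]
dequeue(): queue = [19, 96, 72]
enqueue(75): queue = [19, 96, 72, 75]
enqueue(39): queue = [19, 96, 72, 75, 39]

Answer: 19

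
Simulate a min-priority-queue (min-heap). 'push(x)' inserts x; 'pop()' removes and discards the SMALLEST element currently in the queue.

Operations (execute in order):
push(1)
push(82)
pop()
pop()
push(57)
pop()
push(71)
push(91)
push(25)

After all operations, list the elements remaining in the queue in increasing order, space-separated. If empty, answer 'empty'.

Answer: 25 71 91

Derivation:
push(1): heap contents = [1]
push(82): heap contents = [1, 82]
pop() → 1: heap contents = [82]
pop() → 82: heap contents = []
push(57): heap contents = [57]
pop() → 57: heap contents = []
push(71): heap contents = [71]
push(91): heap contents = [71, 91]
push(25): heap contents = [25, 71, 91]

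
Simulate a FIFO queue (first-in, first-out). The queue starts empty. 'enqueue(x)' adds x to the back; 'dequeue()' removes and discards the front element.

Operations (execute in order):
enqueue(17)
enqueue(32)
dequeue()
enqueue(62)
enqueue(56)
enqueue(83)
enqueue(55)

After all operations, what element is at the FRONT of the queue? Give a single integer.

Answer: 32

Derivation:
enqueue(17): queue = [17]
enqueue(32): queue = [17, 32]
dequeue(): queue = [32]
enqueue(62): queue = [32, 62]
enqueue(56): queue = [32, 62, 56]
enqueue(83): queue = [32, 62, 56, 83]
enqueue(55): queue = [32, 62, 56, 83, 55]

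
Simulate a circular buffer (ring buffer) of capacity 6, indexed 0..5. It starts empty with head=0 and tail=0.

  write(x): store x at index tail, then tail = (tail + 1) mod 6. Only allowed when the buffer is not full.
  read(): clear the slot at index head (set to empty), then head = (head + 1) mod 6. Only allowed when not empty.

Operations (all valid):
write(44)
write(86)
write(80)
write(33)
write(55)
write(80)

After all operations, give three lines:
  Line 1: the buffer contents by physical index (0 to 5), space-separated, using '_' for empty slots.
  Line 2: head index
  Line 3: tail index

write(44): buf=[44 _ _ _ _ _], head=0, tail=1, size=1
write(86): buf=[44 86 _ _ _ _], head=0, tail=2, size=2
write(80): buf=[44 86 80 _ _ _], head=0, tail=3, size=3
write(33): buf=[44 86 80 33 _ _], head=0, tail=4, size=4
write(55): buf=[44 86 80 33 55 _], head=0, tail=5, size=5
write(80): buf=[44 86 80 33 55 80], head=0, tail=0, size=6

Answer: 44 86 80 33 55 80
0
0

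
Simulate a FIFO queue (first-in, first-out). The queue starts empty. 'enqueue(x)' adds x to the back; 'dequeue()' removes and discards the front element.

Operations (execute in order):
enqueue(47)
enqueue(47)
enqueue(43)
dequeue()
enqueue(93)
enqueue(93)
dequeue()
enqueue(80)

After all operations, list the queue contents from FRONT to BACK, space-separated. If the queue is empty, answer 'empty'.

Answer: 43 93 93 80

Derivation:
enqueue(47): [47]
enqueue(47): [47, 47]
enqueue(43): [47, 47, 43]
dequeue(): [47, 43]
enqueue(93): [47, 43, 93]
enqueue(93): [47, 43, 93, 93]
dequeue(): [43, 93, 93]
enqueue(80): [43, 93, 93, 80]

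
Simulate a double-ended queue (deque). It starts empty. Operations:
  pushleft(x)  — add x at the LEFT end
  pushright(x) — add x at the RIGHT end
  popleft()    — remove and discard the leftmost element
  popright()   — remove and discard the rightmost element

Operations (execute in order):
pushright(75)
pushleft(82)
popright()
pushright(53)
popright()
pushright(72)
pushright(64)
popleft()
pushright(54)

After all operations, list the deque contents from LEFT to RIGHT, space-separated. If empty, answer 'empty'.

pushright(75): [75]
pushleft(82): [82, 75]
popright(): [82]
pushright(53): [82, 53]
popright(): [82]
pushright(72): [82, 72]
pushright(64): [82, 72, 64]
popleft(): [72, 64]
pushright(54): [72, 64, 54]

Answer: 72 64 54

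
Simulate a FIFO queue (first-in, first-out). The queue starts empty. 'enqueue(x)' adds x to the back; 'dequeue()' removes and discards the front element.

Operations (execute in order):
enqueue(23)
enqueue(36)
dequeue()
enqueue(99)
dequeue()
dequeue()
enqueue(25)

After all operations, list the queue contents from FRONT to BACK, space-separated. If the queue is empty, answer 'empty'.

enqueue(23): [23]
enqueue(36): [23, 36]
dequeue(): [36]
enqueue(99): [36, 99]
dequeue(): [99]
dequeue(): []
enqueue(25): [25]

Answer: 25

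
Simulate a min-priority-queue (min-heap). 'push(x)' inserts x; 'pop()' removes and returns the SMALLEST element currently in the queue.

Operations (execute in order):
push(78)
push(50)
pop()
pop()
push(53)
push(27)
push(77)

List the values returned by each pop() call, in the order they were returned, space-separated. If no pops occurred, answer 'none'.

push(78): heap contents = [78]
push(50): heap contents = [50, 78]
pop() → 50: heap contents = [78]
pop() → 78: heap contents = []
push(53): heap contents = [53]
push(27): heap contents = [27, 53]
push(77): heap contents = [27, 53, 77]

Answer: 50 78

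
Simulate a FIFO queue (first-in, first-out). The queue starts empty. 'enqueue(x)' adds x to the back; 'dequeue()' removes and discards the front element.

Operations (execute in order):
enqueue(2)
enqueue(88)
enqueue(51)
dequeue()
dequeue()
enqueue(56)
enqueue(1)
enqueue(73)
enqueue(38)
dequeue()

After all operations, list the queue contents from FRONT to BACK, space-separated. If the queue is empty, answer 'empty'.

Answer: 56 1 73 38

Derivation:
enqueue(2): [2]
enqueue(88): [2, 88]
enqueue(51): [2, 88, 51]
dequeue(): [88, 51]
dequeue(): [51]
enqueue(56): [51, 56]
enqueue(1): [51, 56, 1]
enqueue(73): [51, 56, 1, 73]
enqueue(38): [51, 56, 1, 73, 38]
dequeue(): [56, 1, 73, 38]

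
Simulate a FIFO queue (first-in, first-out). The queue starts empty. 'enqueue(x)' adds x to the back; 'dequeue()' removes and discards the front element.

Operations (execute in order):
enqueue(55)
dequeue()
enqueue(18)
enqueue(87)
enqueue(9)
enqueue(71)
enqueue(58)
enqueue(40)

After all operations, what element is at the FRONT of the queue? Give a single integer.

Answer: 18

Derivation:
enqueue(55): queue = [55]
dequeue(): queue = []
enqueue(18): queue = [18]
enqueue(87): queue = [18, 87]
enqueue(9): queue = [18, 87, 9]
enqueue(71): queue = [18, 87, 9, 71]
enqueue(58): queue = [18, 87, 9, 71, 58]
enqueue(40): queue = [18, 87, 9, 71, 58, 40]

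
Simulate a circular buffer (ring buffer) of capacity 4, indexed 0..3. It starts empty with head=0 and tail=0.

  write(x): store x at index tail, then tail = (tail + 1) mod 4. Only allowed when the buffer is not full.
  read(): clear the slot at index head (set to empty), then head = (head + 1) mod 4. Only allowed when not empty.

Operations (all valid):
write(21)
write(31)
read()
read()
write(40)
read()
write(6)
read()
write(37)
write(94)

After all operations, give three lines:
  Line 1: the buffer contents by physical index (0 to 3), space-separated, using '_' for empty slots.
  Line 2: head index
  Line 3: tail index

Answer: 37 94 _ _
0
2

Derivation:
write(21): buf=[21 _ _ _], head=0, tail=1, size=1
write(31): buf=[21 31 _ _], head=0, tail=2, size=2
read(): buf=[_ 31 _ _], head=1, tail=2, size=1
read(): buf=[_ _ _ _], head=2, tail=2, size=0
write(40): buf=[_ _ 40 _], head=2, tail=3, size=1
read(): buf=[_ _ _ _], head=3, tail=3, size=0
write(6): buf=[_ _ _ 6], head=3, tail=0, size=1
read(): buf=[_ _ _ _], head=0, tail=0, size=0
write(37): buf=[37 _ _ _], head=0, tail=1, size=1
write(94): buf=[37 94 _ _], head=0, tail=2, size=2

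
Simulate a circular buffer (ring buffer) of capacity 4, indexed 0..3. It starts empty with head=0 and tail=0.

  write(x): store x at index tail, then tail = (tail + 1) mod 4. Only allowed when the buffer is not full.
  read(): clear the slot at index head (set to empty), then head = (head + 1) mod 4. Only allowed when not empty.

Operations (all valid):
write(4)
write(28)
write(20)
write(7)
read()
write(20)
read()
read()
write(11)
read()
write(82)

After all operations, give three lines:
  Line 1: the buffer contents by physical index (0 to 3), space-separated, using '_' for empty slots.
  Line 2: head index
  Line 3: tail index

write(4): buf=[4 _ _ _], head=0, tail=1, size=1
write(28): buf=[4 28 _ _], head=0, tail=2, size=2
write(20): buf=[4 28 20 _], head=0, tail=3, size=3
write(7): buf=[4 28 20 7], head=0, tail=0, size=4
read(): buf=[_ 28 20 7], head=1, tail=0, size=3
write(20): buf=[20 28 20 7], head=1, tail=1, size=4
read(): buf=[20 _ 20 7], head=2, tail=1, size=3
read(): buf=[20 _ _ 7], head=3, tail=1, size=2
write(11): buf=[20 11 _ 7], head=3, tail=2, size=3
read(): buf=[20 11 _ _], head=0, tail=2, size=2
write(82): buf=[20 11 82 _], head=0, tail=3, size=3

Answer: 20 11 82 _
0
3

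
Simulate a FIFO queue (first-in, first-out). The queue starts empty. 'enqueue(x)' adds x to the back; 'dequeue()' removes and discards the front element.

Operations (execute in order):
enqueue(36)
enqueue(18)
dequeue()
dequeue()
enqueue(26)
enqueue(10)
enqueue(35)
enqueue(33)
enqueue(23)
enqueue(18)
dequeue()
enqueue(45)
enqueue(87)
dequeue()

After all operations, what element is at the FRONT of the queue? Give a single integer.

enqueue(36): queue = [36]
enqueue(18): queue = [36, 18]
dequeue(): queue = [18]
dequeue(): queue = []
enqueue(26): queue = [26]
enqueue(10): queue = [26, 10]
enqueue(35): queue = [26, 10, 35]
enqueue(33): queue = [26, 10, 35, 33]
enqueue(23): queue = [26, 10, 35, 33, 23]
enqueue(18): queue = [26, 10, 35, 33, 23, 18]
dequeue(): queue = [10, 35, 33, 23, 18]
enqueue(45): queue = [10, 35, 33, 23, 18, 45]
enqueue(87): queue = [10, 35, 33, 23, 18, 45, 87]
dequeue(): queue = [35, 33, 23, 18, 45, 87]

Answer: 35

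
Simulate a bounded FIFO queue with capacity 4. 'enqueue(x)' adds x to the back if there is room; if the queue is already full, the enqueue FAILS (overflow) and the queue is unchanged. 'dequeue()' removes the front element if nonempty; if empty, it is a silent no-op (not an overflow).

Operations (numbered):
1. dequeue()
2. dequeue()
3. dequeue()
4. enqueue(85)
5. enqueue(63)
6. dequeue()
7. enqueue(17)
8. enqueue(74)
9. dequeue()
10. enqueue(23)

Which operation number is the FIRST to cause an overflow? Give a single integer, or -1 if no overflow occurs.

1. dequeue(): empty, no-op, size=0
2. dequeue(): empty, no-op, size=0
3. dequeue(): empty, no-op, size=0
4. enqueue(85): size=1
5. enqueue(63): size=2
6. dequeue(): size=1
7. enqueue(17): size=2
8. enqueue(74): size=3
9. dequeue(): size=2
10. enqueue(23): size=3

Answer: -1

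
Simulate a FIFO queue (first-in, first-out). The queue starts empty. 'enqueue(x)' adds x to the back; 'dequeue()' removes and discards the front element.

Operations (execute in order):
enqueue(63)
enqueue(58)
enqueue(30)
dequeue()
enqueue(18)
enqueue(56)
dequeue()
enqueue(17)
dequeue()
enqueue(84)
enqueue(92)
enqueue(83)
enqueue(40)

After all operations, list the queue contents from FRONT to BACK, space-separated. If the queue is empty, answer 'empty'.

Answer: 18 56 17 84 92 83 40

Derivation:
enqueue(63): [63]
enqueue(58): [63, 58]
enqueue(30): [63, 58, 30]
dequeue(): [58, 30]
enqueue(18): [58, 30, 18]
enqueue(56): [58, 30, 18, 56]
dequeue(): [30, 18, 56]
enqueue(17): [30, 18, 56, 17]
dequeue(): [18, 56, 17]
enqueue(84): [18, 56, 17, 84]
enqueue(92): [18, 56, 17, 84, 92]
enqueue(83): [18, 56, 17, 84, 92, 83]
enqueue(40): [18, 56, 17, 84, 92, 83, 40]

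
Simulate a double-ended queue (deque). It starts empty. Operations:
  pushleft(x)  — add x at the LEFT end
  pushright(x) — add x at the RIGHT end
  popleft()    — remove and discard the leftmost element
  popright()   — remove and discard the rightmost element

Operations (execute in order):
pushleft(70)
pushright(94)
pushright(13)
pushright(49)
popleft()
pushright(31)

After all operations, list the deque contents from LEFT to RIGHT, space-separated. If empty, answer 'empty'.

Answer: 94 13 49 31

Derivation:
pushleft(70): [70]
pushright(94): [70, 94]
pushright(13): [70, 94, 13]
pushright(49): [70, 94, 13, 49]
popleft(): [94, 13, 49]
pushright(31): [94, 13, 49, 31]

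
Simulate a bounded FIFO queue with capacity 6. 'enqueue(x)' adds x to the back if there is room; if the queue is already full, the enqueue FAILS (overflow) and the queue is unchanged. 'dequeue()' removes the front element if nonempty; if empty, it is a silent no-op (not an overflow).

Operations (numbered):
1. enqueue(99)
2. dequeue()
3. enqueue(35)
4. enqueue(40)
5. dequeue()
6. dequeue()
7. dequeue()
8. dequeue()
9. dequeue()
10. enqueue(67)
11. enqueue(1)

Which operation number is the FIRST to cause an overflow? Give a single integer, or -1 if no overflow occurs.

1. enqueue(99): size=1
2. dequeue(): size=0
3. enqueue(35): size=1
4. enqueue(40): size=2
5. dequeue(): size=1
6. dequeue(): size=0
7. dequeue(): empty, no-op, size=0
8. dequeue(): empty, no-op, size=0
9. dequeue(): empty, no-op, size=0
10. enqueue(67): size=1
11. enqueue(1): size=2

Answer: -1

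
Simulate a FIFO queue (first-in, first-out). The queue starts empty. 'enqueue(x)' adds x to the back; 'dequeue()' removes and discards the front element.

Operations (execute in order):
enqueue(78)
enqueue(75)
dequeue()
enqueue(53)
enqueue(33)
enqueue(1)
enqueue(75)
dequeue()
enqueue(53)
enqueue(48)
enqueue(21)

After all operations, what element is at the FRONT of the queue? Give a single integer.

Answer: 53

Derivation:
enqueue(78): queue = [78]
enqueue(75): queue = [78, 75]
dequeue(): queue = [75]
enqueue(53): queue = [75, 53]
enqueue(33): queue = [75, 53, 33]
enqueue(1): queue = [75, 53, 33, 1]
enqueue(75): queue = [75, 53, 33, 1, 75]
dequeue(): queue = [53, 33, 1, 75]
enqueue(53): queue = [53, 33, 1, 75, 53]
enqueue(48): queue = [53, 33, 1, 75, 53, 48]
enqueue(21): queue = [53, 33, 1, 75, 53, 48, 21]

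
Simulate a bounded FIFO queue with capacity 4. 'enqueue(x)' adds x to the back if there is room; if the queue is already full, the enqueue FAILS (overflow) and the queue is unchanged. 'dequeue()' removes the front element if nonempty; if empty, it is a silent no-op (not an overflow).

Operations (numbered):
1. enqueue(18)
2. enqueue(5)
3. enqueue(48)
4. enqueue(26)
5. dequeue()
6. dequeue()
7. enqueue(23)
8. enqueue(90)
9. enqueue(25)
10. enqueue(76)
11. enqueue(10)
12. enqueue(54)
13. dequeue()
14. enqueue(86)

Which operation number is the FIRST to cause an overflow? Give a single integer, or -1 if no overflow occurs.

Answer: 9

Derivation:
1. enqueue(18): size=1
2. enqueue(5): size=2
3. enqueue(48): size=3
4. enqueue(26): size=4
5. dequeue(): size=3
6. dequeue(): size=2
7. enqueue(23): size=3
8. enqueue(90): size=4
9. enqueue(25): size=4=cap → OVERFLOW (fail)
10. enqueue(76): size=4=cap → OVERFLOW (fail)
11. enqueue(10): size=4=cap → OVERFLOW (fail)
12. enqueue(54): size=4=cap → OVERFLOW (fail)
13. dequeue(): size=3
14. enqueue(86): size=4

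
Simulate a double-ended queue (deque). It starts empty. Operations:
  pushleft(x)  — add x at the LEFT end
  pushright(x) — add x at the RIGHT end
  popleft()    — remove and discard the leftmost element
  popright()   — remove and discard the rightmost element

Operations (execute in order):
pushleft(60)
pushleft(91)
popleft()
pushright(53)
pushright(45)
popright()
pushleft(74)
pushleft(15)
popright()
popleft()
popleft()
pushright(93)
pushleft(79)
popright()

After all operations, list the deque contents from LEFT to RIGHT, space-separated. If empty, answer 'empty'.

pushleft(60): [60]
pushleft(91): [91, 60]
popleft(): [60]
pushright(53): [60, 53]
pushright(45): [60, 53, 45]
popright(): [60, 53]
pushleft(74): [74, 60, 53]
pushleft(15): [15, 74, 60, 53]
popright(): [15, 74, 60]
popleft(): [74, 60]
popleft(): [60]
pushright(93): [60, 93]
pushleft(79): [79, 60, 93]
popright(): [79, 60]

Answer: 79 60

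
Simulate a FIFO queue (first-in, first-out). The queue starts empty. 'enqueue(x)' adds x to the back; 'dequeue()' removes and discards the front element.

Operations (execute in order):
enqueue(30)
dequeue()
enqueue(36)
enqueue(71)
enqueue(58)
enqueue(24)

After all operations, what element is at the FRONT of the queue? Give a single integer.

Answer: 36

Derivation:
enqueue(30): queue = [30]
dequeue(): queue = []
enqueue(36): queue = [36]
enqueue(71): queue = [36, 71]
enqueue(58): queue = [36, 71, 58]
enqueue(24): queue = [36, 71, 58, 24]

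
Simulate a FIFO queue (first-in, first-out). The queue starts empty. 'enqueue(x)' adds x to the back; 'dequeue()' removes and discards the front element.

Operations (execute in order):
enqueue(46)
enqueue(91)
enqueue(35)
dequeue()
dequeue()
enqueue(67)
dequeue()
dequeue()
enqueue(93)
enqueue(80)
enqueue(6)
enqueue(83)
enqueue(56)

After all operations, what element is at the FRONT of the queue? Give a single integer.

Answer: 93

Derivation:
enqueue(46): queue = [46]
enqueue(91): queue = [46, 91]
enqueue(35): queue = [46, 91, 35]
dequeue(): queue = [91, 35]
dequeue(): queue = [35]
enqueue(67): queue = [35, 67]
dequeue(): queue = [67]
dequeue(): queue = []
enqueue(93): queue = [93]
enqueue(80): queue = [93, 80]
enqueue(6): queue = [93, 80, 6]
enqueue(83): queue = [93, 80, 6, 83]
enqueue(56): queue = [93, 80, 6, 83, 56]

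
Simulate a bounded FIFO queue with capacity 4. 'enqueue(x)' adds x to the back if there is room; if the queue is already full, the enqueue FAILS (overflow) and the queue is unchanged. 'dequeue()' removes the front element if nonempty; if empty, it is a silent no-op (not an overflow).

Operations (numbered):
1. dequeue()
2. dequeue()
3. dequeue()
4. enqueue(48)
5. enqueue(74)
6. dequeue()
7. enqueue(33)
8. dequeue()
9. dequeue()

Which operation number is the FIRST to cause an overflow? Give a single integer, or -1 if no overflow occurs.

Answer: -1

Derivation:
1. dequeue(): empty, no-op, size=0
2. dequeue(): empty, no-op, size=0
3. dequeue(): empty, no-op, size=0
4. enqueue(48): size=1
5. enqueue(74): size=2
6. dequeue(): size=1
7. enqueue(33): size=2
8. dequeue(): size=1
9. dequeue(): size=0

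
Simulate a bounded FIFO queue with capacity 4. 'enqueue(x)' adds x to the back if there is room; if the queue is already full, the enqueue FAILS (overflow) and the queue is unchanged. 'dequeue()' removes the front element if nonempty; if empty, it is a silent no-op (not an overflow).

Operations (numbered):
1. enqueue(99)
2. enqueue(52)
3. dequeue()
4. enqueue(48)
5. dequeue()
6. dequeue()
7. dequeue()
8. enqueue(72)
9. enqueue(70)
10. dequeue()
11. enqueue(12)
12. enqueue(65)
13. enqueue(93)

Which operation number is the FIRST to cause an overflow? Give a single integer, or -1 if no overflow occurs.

Answer: -1

Derivation:
1. enqueue(99): size=1
2. enqueue(52): size=2
3. dequeue(): size=1
4. enqueue(48): size=2
5. dequeue(): size=1
6. dequeue(): size=0
7. dequeue(): empty, no-op, size=0
8. enqueue(72): size=1
9. enqueue(70): size=2
10. dequeue(): size=1
11. enqueue(12): size=2
12. enqueue(65): size=3
13. enqueue(93): size=4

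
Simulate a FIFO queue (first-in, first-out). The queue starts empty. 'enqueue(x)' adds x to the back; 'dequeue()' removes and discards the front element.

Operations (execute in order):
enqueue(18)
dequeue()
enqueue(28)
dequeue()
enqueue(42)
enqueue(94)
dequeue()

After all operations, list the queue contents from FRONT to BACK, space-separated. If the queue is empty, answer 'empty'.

enqueue(18): [18]
dequeue(): []
enqueue(28): [28]
dequeue(): []
enqueue(42): [42]
enqueue(94): [42, 94]
dequeue(): [94]

Answer: 94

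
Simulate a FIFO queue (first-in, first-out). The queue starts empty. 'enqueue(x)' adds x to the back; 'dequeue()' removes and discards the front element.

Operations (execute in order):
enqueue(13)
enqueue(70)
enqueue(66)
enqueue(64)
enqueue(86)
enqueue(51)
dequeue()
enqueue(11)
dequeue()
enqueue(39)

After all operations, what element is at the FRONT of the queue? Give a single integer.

Answer: 66

Derivation:
enqueue(13): queue = [13]
enqueue(70): queue = [13, 70]
enqueue(66): queue = [13, 70, 66]
enqueue(64): queue = [13, 70, 66, 64]
enqueue(86): queue = [13, 70, 66, 64, 86]
enqueue(51): queue = [13, 70, 66, 64, 86, 51]
dequeue(): queue = [70, 66, 64, 86, 51]
enqueue(11): queue = [70, 66, 64, 86, 51, 11]
dequeue(): queue = [66, 64, 86, 51, 11]
enqueue(39): queue = [66, 64, 86, 51, 11, 39]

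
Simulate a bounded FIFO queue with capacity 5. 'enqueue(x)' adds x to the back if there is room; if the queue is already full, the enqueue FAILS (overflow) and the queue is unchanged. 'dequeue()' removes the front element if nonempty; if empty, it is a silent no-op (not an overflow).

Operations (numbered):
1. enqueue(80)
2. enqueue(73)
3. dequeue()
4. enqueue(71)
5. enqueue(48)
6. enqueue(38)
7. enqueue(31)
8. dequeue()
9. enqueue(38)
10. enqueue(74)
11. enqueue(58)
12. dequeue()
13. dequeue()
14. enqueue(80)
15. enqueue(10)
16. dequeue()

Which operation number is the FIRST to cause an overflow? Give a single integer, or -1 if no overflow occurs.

1. enqueue(80): size=1
2. enqueue(73): size=2
3. dequeue(): size=1
4. enqueue(71): size=2
5. enqueue(48): size=3
6. enqueue(38): size=4
7. enqueue(31): size=5
8. dequeue(): size=4
9. enqueue(38): size=5
10. enqueue(74): size=5=cap → OVERFLOW (fail)
11. enqueue(58): size=5=cap → OVERFLOW (fail)
12. dequeue(): size=4
13. dequeue(): size=3
14. enqueue(80): size=4
15. enqueue(10): size=5
16. dequeue(): size=4

Answer: 10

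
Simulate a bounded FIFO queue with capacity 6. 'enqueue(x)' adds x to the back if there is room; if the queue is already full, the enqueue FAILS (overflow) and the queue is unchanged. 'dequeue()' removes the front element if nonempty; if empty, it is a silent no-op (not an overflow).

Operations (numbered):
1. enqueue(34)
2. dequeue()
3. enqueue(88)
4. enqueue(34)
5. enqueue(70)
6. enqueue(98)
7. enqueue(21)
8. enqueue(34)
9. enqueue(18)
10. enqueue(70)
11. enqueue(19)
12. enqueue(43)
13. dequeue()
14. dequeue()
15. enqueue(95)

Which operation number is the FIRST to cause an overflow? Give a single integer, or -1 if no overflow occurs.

1. enqueue(34): size=1
2. dequeue(): size=0
3. enqueue(88): size=1
4. enqueue(34): size=2
5. enqueue(70): size=3
6. enqueue(98): size=4
7. enqueue(21): size=5
8. enqueue(34): size=6
9. enqueue(18): size=6=cap → OVERFLOW (fail)
10. enqueue(70): size=6=cap → OVERFLOW (fail)
11. enqueue(19): size=6=cap → OVERFLOW (fail)
12. enqueue(43): size=6=cap → OVERFLOW (fail)
13. dequeue(): size=5
14. dequeue(): size=4
15. enqueue(95): size=5

Answer: 9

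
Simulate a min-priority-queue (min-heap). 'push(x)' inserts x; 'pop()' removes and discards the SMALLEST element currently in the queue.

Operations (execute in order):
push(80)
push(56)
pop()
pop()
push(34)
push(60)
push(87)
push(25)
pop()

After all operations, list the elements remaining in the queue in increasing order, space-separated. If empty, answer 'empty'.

Answer: 34 60 87

Derivation:
push(80): heap contents = [80]
push(56): heap contents = [56, 80]
pop() → 56: heap contents = [80]
pop() → 80: heap contents = []
push(34): heap contents = [34]
push(60): heap contents = [34, 60]
push(87): heap contents = [34, 60, 87]
push(25): heap contents = [25, 34, 60, 87]
pop() → 25: heap contents = [34, 60, 87]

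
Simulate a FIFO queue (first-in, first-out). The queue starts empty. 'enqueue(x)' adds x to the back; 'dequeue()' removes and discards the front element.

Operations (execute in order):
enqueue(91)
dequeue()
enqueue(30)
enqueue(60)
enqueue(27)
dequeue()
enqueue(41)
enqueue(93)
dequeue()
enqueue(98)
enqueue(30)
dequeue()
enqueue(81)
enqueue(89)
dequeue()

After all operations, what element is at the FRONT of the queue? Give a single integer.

Answer: 93

Derivation:
enqueue(91): queue = [91]
dequeue(): queue = []
enqueue(30): queue = [30]
enqueue(60): queue = [30, 60]
enqueue(27): queue = [30, 60, 27]
dequeue(): queue = [60, 27]
enqueue(41): queue = [60, 27, 41]
enqueue(93): queue = [60, 27, 41, 93]
dequeue(): queue = [27, 41, 93]
enqueue(98): queue = [27, 41, 93, 98]
enqueue(30): queue = [27, 41, 93, 98, 30]
dequeue(): queue = [41, 93, 98, 30]
enqueue(81): queue = [41, 93, 98, 30, 81]
enqueue(89): queue = [41, 93, 98, 30, 81, 89]
dequeue(): queue = [93, 98, 30, 81, 89]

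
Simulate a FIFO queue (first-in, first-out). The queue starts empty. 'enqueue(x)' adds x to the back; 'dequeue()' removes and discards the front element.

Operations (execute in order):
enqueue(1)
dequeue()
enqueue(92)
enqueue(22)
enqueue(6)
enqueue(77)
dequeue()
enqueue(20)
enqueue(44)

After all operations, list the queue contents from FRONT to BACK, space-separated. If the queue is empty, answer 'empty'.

Answer: 22 6 77 20 44

Derivation:
enqueue(1): [1]
dequeue(): []
enqueue(92): [92]
enqueue(22): [92, 22]
enqueue(6): [92, 22, 6]
enqueue(77): [92, 22, 6, 77]
dequeue(): [22, 6, 77]
enqueue(20): [22, 6, 77, 20]
enqueue(44): [22, 6, 77, 20, 44]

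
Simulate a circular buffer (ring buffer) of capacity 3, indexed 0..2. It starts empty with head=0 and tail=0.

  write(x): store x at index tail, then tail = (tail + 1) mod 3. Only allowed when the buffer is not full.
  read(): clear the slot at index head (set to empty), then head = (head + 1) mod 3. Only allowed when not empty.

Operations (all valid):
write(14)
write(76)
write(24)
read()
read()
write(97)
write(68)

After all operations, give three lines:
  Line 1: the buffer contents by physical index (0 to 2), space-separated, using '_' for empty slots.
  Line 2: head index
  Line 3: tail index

Answer: 97 68 24
2
2

Derivation:
write(14): buf=[14 _ _], head=0, tail=1, size=1
write(76): buf=[14 76 _], head=0, tail=2, size=2
write(24): buf=[14 76 24], head=0, tail=0, size=3
read(): buf=[_ 76 24], head=1, tail=0, size=2
read(): buf=[_ _ 24], head=2, tail=0, size=1
write(97): buf=[97 _ 24], head=2, tail=1, size=2
write(68): buf=[97 68 24], head=2, tail=2, size=3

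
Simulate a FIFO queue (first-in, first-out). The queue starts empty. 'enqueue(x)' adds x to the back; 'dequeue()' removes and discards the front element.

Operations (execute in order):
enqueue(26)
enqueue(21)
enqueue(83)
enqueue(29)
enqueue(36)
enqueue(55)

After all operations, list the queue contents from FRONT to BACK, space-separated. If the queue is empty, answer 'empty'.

enqueue(26): [26]
enqueue(21): [26, 21]
enqueue(83): [26, 21, 83]
enqueue(29): [26, 21, 83, 29]
enqueue(36): [26, 21, 83, 29, 36]
enqueue(55): [26, 21, 83, 29, 36, 55]

Answer: 26 21 83 29 36 55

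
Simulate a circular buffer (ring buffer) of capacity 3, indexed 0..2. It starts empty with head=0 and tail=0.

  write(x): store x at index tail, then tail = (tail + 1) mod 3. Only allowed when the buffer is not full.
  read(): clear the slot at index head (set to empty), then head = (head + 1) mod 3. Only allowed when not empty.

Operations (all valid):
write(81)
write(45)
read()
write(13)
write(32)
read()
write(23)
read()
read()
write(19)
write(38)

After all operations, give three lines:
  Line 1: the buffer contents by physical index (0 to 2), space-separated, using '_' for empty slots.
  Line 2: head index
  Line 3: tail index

Answer: 38 23 19
1
1

Derivation:
write(81): buf=[81 _ _], head=0, tail=1, size=1
write(45): buf=[81 45 _], head=0, tail=2, size=2
read(): buf=[_ 45 _], head=1, tail=2, size=1
write(13): buf=[_ 45 13], head=1, tail=0, size=2
write(32): buf=[32 45 13], head=1, tail=1, size=3
read(): buf=[32 _ 13], head=2, tail=1, size=2
write(23): buf=[32 23 13], head=2, tail=2, size=3
read(): buf=[32 23 _], head=0, tail=2, size=2
read(): buf=[_ 23 _], head=1, tail=2, size=1
write(19): buf=[_ 23 19], head=1, tail=0, size=2
write(38): buf=[38 23 19], head=1, tail=1, size=3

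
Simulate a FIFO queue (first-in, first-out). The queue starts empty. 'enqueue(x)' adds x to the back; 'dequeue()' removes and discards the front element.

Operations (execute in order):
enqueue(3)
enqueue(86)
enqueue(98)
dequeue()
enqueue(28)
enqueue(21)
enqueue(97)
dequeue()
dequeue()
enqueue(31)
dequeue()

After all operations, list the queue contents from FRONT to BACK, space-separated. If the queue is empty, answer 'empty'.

enqueue(3): [3]
enqueue(86): [3, 86]
enqueue(98): [3, 86, 98]
dequeue(): [86, 98]
enqueue(28): [86, 98, 28]
enqueue(21): [86, 98, 28, 21]
enqueue(97): [86, 98, 28, 21, 97]
dequeue(): [98, 28, 21, 97]
dequeue(): [28, 21, 97]
enqueue(31): [28, 21, 97, 31]
dequeue(): [21, 97, 31]

Answer: 21 97 31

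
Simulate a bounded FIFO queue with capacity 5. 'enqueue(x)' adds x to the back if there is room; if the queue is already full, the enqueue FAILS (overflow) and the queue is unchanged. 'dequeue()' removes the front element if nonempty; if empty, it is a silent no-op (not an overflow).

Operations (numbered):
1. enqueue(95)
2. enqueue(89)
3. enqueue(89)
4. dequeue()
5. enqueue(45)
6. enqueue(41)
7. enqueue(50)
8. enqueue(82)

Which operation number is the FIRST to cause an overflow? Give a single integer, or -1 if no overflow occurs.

1. enqueue(95): size=1
2. enqueue(89): size=2
3. enqueue(89): size=3
4. dequeue(): size=2
5. enqueue(45): size=3
6. enqueue(41): size=4
7. enqueue(50): size=5
8. enqueue(82): size=5=cap → OVERFLOW (fail)

Answer: 8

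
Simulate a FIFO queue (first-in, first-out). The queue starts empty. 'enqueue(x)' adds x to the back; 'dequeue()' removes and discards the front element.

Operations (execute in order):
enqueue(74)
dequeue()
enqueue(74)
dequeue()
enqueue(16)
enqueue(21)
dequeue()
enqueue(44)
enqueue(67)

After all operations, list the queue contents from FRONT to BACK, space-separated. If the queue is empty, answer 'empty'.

enqueue(74): [74]
dequeue(): []
enqueue(74): [74]
dequeue(): []
enqueue(16): [16]
enqueue(21): [16, 21]
dequeue(): [21]
enqueue(44): [21, 44]
enqueue(67): [21, 44, 67]

Answer: 21 44 67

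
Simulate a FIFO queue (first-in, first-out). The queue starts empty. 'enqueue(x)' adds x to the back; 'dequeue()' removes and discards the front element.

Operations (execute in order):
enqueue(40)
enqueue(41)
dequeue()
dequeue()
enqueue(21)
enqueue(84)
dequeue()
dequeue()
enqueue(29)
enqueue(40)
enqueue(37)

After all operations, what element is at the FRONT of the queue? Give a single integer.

enqueue(40): queue = [40]
enqueue(41): queue = [40, 41]
dequeue(): queue = [41]
dequeue(): queue = []
enqueue(21): queue = [21]
enqueue(84): queue = [21, 84]
dequeue(): queue = [84]
dequeue(): queue = []
enqueue(29): queue = [29]
enqueue(40): queue = [29, 40]
enqueue(37): queue = [29, 40, 37]

Answer: 29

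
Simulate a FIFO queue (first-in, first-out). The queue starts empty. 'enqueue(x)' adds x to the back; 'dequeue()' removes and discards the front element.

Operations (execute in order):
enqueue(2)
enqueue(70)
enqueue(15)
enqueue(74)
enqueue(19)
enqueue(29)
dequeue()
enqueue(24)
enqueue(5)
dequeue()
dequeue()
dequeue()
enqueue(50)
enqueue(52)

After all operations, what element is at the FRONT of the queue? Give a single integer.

Answer: 19

Derivation:
enqueue(2): queue = [2]
enqueue(70): queue = [2, 70]
enqueue(15): queue = [2, 70, 15]
enqueue(74): queue = [2, 70, 15, 74]
enqueue(19): queue = [2, 70, 15, 74, 19]
enqueue(29): queue = [2, 70, 15, 74, 19, 29]
dequeue(): queue = [70, 15, 74, 19, 29]
enqueue(24): queue = [70, 15, 74, 19, 29, 24]
enqueue(5): queue = [70, 15, 74, 19, 29, 24, 5]
dequeue(): queue = [15, 74, 19, 29, 24, 5]
dequeue(): queue = [74, 19, 29, 24, 5]
dequeue(): queue = [19, 29, 24, 5]
enqueue(50): queue = [19, 29, 24, 5, 50]
enqueue(52): queue = [19, 29, 24, 5, 50, 52]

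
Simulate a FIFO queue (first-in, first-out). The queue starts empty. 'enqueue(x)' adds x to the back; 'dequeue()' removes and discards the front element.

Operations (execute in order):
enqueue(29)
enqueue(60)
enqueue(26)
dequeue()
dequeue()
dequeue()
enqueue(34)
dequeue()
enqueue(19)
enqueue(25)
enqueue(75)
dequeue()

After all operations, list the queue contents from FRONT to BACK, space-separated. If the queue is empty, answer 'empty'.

Answer: 25 75

Derivation:
enqueue(29): [29]
enqueue(60): [29, 60]
enqueue(26): [29, 60, 26]
dequeue(): [60, 26]
dequeue(): [26]
dequeue(): []
enqueue(34): [34]
dequeue(): []
enqueue(19): [19]
enqueue(25): [19, 25]
enqueue(75): [19, 25, 75]
dequeue(): [25, 75]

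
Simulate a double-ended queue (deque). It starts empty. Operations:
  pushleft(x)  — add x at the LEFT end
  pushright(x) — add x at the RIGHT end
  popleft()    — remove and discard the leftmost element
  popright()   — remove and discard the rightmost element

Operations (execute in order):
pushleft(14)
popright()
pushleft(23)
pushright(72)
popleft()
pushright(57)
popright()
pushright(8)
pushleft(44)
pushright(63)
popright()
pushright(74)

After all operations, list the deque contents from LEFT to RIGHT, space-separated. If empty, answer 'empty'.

pushleft(14): [14]
popright(): []
pushleft(23): [23]
pushright(72): [23, 72]
popleft(): [72]
pushright(57): [72, 57]
popright(): [72]
pushright(8): [72, 8]
pushleft(44): [44, 72, 8]
pushright(63): [44, 72, 8, 63]
popright(): [44, 72, 8]
pushright(74): [44, 72, 8, 74]

Answer: 44 72 8 74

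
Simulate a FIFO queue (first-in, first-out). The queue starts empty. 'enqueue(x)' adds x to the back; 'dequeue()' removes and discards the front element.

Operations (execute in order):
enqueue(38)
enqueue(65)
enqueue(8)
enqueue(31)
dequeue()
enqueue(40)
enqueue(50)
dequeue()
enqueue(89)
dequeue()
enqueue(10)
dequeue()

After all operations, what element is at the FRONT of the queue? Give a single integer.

Answer: 40

Derivation:
enqueue(38): queue = [38]
enqueue(65): queue = [38, 65]
enqueue(8): queue = [38, 65, 8]
enqueue(31): queue = [38, 65, 8, 31]
dequeue(): queue = [65, 8, 31]
enqueue(40): queue = [65, 8, 31, 40]
enqueue(50): queue = [65, 8, 31, 40, 50]
dequeue(): queue = [8, 31, 40, 50]
enqueue(89): queue = [8, 31, 40, 50, 89]
dequeue(): queue = [31, 40, 50, 89]
enqueue(10): queue = [31, 40, 50, 89, 10]
dequeue(): queue = [40, 50, 89, 10]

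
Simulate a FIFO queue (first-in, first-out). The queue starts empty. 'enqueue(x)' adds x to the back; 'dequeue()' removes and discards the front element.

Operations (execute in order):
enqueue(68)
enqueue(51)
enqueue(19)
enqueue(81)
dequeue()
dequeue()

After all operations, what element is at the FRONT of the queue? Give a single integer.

enqueue(68): queue = [68]
enqueue(51): queue = [68, 51]
enqueue(19): queue = [68, 51, 19]
enqueue(81): queue = [68, 51, 19, 81]
dequeue(): queue = [51, 19, 81]
dequeue(): queue = [19, 81]

Answer: 19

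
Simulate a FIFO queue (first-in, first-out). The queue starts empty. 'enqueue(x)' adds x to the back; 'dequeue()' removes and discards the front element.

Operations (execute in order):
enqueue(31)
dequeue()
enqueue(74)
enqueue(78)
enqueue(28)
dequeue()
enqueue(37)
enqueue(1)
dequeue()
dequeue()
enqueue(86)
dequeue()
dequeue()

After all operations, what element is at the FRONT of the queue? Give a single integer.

enqueue(31): queue = [31]
dequeue(): queue = []
enqueue(74): queue = [74]
enqueue(78): queue = [74, 78]
enqueue(28): queue = [74, 78, 28]
dequeue(): queue = [78, 28]
enqueue(37): queue = [78, 28, 37]
enqueue(1): queue = [78, 28, 37, 1]
dequeue(): queue = [28, 37, 1]
dequeue(): queue = [37, 1]
enqueue(86): queue = [37, 1, 86]
dequeue(): queue = [1, 86]
dequeue(): queue = [86]

Answer: 86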